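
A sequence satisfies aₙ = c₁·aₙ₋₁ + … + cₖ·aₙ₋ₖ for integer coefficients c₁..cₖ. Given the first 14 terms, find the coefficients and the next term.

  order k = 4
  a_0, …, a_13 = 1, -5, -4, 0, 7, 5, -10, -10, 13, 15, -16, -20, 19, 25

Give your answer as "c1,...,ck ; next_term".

0,-2,0,-1 ; -22

  a_4 = 0·0 + -2·-4 + 0·-5 + -1·1 = 7
  a_5 = 0·7 + -2·0 + 0·-4 + -1·-5 = 5
  a_6 = 0·5 + -2·7 + 0·0 + -1·-4 = -10
  a_7 = 0·-10 + -2·5 + 0·7 + -1·0 = -10
  a_8 = 0·-10 + -2·-10 + 0·5 + -1·7 = 13
  a_9 = 0·13 + -2·-10 + 0·-10 + -1·5 = 15
  a_10 = 0·15 + -2·13 + 0·-10 + -1·-10 = -16
  a_11 = 0·-16 + -2·15 + 0·13 + -1·-10 = -20
  a_12 = 0·-20 + -2·-16 + 0·15 + -1·13 = 19
  a_13 = 0·19 + -2·-20 + 0·-16 + -1·15 = 25
  a_14 = 0·25 + -2·19 + 0·-20 + -1·-16 = -22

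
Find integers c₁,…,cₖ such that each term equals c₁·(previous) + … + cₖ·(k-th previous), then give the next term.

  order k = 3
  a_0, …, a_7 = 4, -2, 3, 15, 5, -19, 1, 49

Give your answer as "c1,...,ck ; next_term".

  a_3 = 1·3 + -2·-2 + 2·4 = 15
  a_4 = 1·15 + -2·3 + 2·-2 = 5
  a_5 = 1·5 + -2·15 + 2·3 = -19
  a_6 = 1·-19 + -2·5 + 2·15 = 1
  a_7 = 1·1 + -2·-19 + 2·5 = 49
  a_8 = 1·49 + -2·1 + 2·-19 = 9

1,-2,2 ; 9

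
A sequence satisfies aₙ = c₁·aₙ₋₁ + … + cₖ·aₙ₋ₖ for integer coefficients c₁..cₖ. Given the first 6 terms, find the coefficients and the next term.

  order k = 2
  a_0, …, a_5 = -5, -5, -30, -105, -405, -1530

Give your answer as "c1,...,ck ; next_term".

3,3 ; -5805

  a_2 = 3·-5 + 3·-5 = -30
  a_3 = 3·-30 + 3·-5 = -105
  a_4 = 3·-105 + 3·-30 = -405
  a_5 = 3·-405 + 3·-105 = -1530
  a_6 = 3·-1530 + 3·-405 = -5805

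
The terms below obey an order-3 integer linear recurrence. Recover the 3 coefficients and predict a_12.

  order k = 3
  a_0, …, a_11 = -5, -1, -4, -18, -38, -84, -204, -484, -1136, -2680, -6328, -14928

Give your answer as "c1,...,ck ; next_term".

  a_3 = 2·-4 + 0·-1 + 2·-5 = -18
  a_4 = 2·-18 + 0·-4 + 2·-1 = -38
  a_5 = 2·-38 + 0·-18 + 2·-4 = -84
  a_6 = 2·-84 + 0·-38 + 2·-18 = -204
  a_7 = 2·-204 + 0·-84 + 2·-38 = -484
  a_8 = 2·-484 + 0·-204 + 2·-84 = -1136
  a_9 = 2·-1136 + 0·-484 + 2·-204 = -2680
  a_10 = 2·-2680 + 0·-1136 + 2·-484 = -6328
  a_11 = 2·-6328 + 0·-2680 + 2·-1136 = -14928
  a_12 = 2·-14928 + 0·-6328 + 2·-2680 = -35216

2,0,2 ; -35216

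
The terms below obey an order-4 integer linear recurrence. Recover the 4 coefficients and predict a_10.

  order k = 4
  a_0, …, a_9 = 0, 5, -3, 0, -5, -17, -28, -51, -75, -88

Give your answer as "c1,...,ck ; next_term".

  a_4 = 2·0 + 0·-3 + -1·5 + -2·0 = -5
  a_5 = 2·-5 + 0·0 + -1·-3 + -2·5 = -17
  a_6 = 2·-17 + 0·-5 + -1·0 + -2·-3 = -28
  a_7 = 2·-28 + 0·-17 + -1·-5 + -2·0 = -51
  a_8 = 2·-51 + 0·-28 + -1·-17 + -2·-5 = -75
  a_9 = 2·-75 + 0·-51 + -1·-28 + -2·-17 = -88
  a_10 = 2·-88 + 0·-75 + -1·-51 + -2·-28 = -69

2,0,-1,-2 ; -69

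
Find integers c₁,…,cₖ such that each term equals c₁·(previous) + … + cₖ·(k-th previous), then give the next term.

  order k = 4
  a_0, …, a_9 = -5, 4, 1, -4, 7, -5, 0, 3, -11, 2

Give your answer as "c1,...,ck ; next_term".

  a_4 = 1·-4 + 1·1 + 0·4 + -2·-5 = 7
  a_5 = 1·7 + 1·-4 + 0·1 + -2·4 = -5
  a_6 = 1·-5 + 1·7 + 0·-4 + -2·1 = 0
  a_7 = 1·0 + 1·-5 + 0·7 + -2·-4 = 3
  a_8 = 1·3 + 1·0 + 0·-5 + -2·7 = -11
  a_9 = 1·-11 + 1·3 + 0·0 + -2·-5 = 2
  a_10 = 1·2 + 1·-11 + 0·3 + -2·0 = -9

1,1,0,-2 ; -9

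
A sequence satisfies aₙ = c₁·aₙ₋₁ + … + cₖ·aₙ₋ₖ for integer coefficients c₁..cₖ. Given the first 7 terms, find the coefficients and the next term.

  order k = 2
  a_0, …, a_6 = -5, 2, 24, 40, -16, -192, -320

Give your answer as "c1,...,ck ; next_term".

2,-4 ; 128

  a_2 = 2·2 + -4·-5 = 24
  a_3 = 2·24 + -4·2 = 40
  a_4 = 2·40 + -4·24 = -16
  a_5 = 2·-16 + -4·40 = -192
  a_6 = 2·-192 + -4·-16 = -320
  a_7 = 2·-320 + -4·-192 = 128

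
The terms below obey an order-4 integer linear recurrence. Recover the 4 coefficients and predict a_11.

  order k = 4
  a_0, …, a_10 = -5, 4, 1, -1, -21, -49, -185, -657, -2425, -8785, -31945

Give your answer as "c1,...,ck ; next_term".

  a_4 = 3·-1 + 2·1 + 0·4 + 4·-5 = -21
  a_5 = 3·-21 + 2·-1 + 0·1 + 4·4 = -49
  a_6 = 3·-49 + 2·-21 + 0·-1 + 4·1 = -185
  a_7 = 3·-185 + 2·-49 + 0·-21 + 4·-1 = -657
  a_8 = 3·-657 + 2·-185 + 0·-49 + 4·-21 = -2425
  a_9 = 3·-2425 + 2·-657 + 0·-185 + 4·-49 = -8785
  a_10 = 3·-8785 + 2·-2425 + 0·-657 + 4·-185 = -31945
  a_11 = 3·-31945 + 2·-8785 + 0·-2425 + 4·-657 = -116033

3,2,0,4 ; -116033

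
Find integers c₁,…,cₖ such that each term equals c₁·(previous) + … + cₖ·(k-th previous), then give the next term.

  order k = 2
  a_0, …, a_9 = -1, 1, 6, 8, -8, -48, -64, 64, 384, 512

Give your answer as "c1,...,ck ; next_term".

  a_2 = 2·1 + -4·-1 = 6
  a_3 = 2·6 + -4·1 = 8
  a_4 = 2·8 + -4·6 = -8
  a_5 = 2·-8 + -4·8 = -48
  a_6 = 2·-48 + -4·-8 = -64
  a_7 = 2·-64 + -4·-48 = 64
  a_8 = 2·64 + -4·-64 = 384
  a_9 = 2·384 + -4·64 = 512
  a_10 = 2·512 + -4·384 = -512

2,-4 ; -512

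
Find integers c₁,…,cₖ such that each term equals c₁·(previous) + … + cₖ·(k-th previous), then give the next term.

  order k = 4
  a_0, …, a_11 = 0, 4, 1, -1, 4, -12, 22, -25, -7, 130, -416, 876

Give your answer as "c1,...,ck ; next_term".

-3,-3,1,-1 ; -1243

  a_4 = -3·-1 + -3·1 + 1·4 + -1·0 = 4
  a_5 = -3·4 + -3·-1 + 1·1 + -1·4 = -12
  a_6 = -3·-12 + -3·4 + 1·-1 + -1·1 = 22
  a_7 = -3·22 + -3·-12 + 1·4 + -1·-1 = -25
  a_8 = -3·-25 + -3·22 + 1·-12 + -1·4 = -7
  a_9 = -3·-7 + -3·-25 + 1·22 + -1·-12 = 130
  a_10 = -3·130 + -3·-7 + 1·-25 + -1·22 = -416
  a_11 = -3·-416 + -3·130 + 1·-7 + -1·-25 = 876
  a_12 = -3·876 + -3·-416 + 1·130 + -1·-7 = -1243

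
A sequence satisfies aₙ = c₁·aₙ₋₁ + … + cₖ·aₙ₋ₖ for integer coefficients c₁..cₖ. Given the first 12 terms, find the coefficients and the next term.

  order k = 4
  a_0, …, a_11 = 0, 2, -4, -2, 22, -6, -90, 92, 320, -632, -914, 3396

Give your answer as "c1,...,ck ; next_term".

0,-4,3,-1 ; 1440

  a_4 = 0·-2 + -4·-4 + 3·2 + -1·0 = 22
  a_5 = 0·22 + -4·-2 + 3·-4 + -1·2 = -6
  a_6 = 0·-6 + -4·22 + 3·-2 + -1·-4 = -90
  a_7 = 0·-90 + -4·-6 + 3·22 + -1·-2 = 92
  a_8 = 0·92 + -4·-90 + 3·-6 + -1·22 = 320
  a_9 = 0·320 + -4·92 + 3·-90 + -1·-6 = -632
  a_10 = 0·-632 + -4·320 + 3·92 + -1·-90 = -914
  a_11 = 0·-914 + -4·-632 + 3·320 + -1·92 = 3396
  a_12 = 0·3396 + -4·-914 + 3·-632 + -1·320 = 1440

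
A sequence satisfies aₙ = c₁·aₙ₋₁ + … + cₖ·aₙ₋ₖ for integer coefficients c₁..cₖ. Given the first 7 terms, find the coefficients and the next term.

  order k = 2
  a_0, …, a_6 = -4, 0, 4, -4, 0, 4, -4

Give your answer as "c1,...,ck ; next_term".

  a_2 = -1·0 + -1·-4 = 4
  a_3 = -1·4 + -1·0 = -4
  a_4 = -1·-4 + -1·4 = 0
  a_5 = -1·0 + -1·-4 = 4
  a_6 = -1·4 + -1·0 = -4
  a_7 = -1·-4 + -1·4 = 0

-1,-1 ; 0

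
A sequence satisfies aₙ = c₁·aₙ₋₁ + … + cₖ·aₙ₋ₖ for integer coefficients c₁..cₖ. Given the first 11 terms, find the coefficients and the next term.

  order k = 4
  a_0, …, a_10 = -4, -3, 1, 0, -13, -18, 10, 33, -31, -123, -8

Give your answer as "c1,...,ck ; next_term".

  a_4 = 1·0 + -2·1 + 1·-3 + 2·-4 = -13
  a_5 = 1·-13 + -2·0 + 1·1 + 2·-3 = -18
  a_6 = 1·-18 + -2·-13 + 1·0 + 2·1 = 10
  a_7 = 1·10 + -2·-18 + 1·-13 + 2·0 = 33
  a_8 = 1·33 + -2·10 + 1·-18 + 2·-13 = -31
  a_9 = 1·-31 + -2·33 + 1·10 + 2·-18 = -123
  a_10 = 1·-123 + -2·-31 + 1·33 + 2·10 = -8
  a_11 = 1·-8 + -2·-123 + 1·-31 + 2·33 = 273

1,-2,1,2 ; 273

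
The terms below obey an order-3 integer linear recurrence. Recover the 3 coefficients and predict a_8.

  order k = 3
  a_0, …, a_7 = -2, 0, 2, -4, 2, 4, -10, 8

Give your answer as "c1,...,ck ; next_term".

-1,-1,1 ; 6

  a_3 = -1·2 + -1·0 + 1·-2 = -4
  a_4 = -1·-4 + -1·2 + 1·0 = 2
  a_5 = -1·2 + -1·-4 + 1·2 = 4
  a_6 = -1·4 + -1·2 + 1·-4 = -10
  a_7 = -1·-10 + -1·4 + 1·2 = 8
  a_8 = -1·8 + -1·-10 + 1·4 = 6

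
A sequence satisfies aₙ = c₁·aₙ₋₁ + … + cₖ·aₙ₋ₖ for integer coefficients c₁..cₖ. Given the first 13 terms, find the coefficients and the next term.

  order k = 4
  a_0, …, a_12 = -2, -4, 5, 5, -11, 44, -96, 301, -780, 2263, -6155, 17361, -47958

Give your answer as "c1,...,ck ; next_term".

-2,3,3,2 ; 134060

  a_4 = -2·5 + 3·5 + 3·-4 + 2·-2 = -11
  a_5 = -2·-11 + 3·5 + 3·5 + 2·-4 = 44
  a_6 = -2·44 + 3·-11 + 3·5 + 2·5 = -96
  a_7 = -2·-96 + 3·44 + 3·-11 + 2·5 = 301
  a_8 = -2·301 + 3·-96 + 3·44 + 2·-11 = -780
  a_9 = -2·-780 + 3·301 + 3·-96 + 2·44 = 2263
  a_10 = -2·2263 + 3·-780 + 3·301 + 2·-96 = -6155
  a_11 = -2·-6155 + 3·2263 + 3·-780 + 2·301 = 17361
  a_12 = -2·17361 + 3·-6155 + 3·2263 + 2·-780 = -47958
  a_13 = -2·-47958 + 3·17361 + 3·-6155 + 2·2263 = 134060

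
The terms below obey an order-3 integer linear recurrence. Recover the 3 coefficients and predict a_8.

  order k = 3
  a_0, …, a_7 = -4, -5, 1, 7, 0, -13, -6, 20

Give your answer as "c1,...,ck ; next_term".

1,-2,1 ; 19

  a_3 = 1·1 + -2·-5 + 1·-4 = 7
  a_4 = 1·7 + -2·1 + 1·-5 = 0
  a_5 = 1·0 + -2·7 + 1·1 = -13
  a_6 = 1·-13 + -2·0 + 1·7 = -6
  a_7 = 1·-6 + -2·-13 + 1·0 = 20
  a_8 = 1·20 + -2·-6 + 1·-13 = 19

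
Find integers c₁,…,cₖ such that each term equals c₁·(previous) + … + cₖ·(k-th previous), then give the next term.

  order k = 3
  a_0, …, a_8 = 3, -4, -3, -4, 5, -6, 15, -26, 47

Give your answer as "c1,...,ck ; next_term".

-1,1,-1 ; -88

  a_3 = -1·-3 + 1·-4 + -1·3 = -4
  a_4 = -1·-4 + 1·-3 + -1·-4 = 5
  a_5 = -1·5 + 1·-4 + -1·-3 = -6
  a_6 = -1·-6 + 1·5 + -1·-4 = 15
  a_7 = -1·15 + 1·-6 + -1·5 = -26
  a_8 = -1·-26 + 1·15 + -1·-6 = 47
  a_9 = -1·47 + 1·-26 + -1·15 = -88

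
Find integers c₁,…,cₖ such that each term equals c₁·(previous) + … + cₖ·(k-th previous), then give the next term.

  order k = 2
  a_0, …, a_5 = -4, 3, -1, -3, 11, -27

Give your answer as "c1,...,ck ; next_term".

-3,-2 ; 59

  a_2 = -3·3 + -2·-4 = -1
  a_3 = -3·-1 + -2·3 = -3
  a_4 = -3·-3 + -2·-1 = 11
  a_5 = -3·11 + -2·-3 = -27
  a_6 = -3·-27 + -2·11 = 59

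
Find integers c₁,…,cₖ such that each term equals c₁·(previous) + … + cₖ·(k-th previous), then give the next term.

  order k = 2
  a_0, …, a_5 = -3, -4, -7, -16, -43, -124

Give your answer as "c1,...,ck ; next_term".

4,-3 ; -367

  a_2 = 4·-4 + -3·-3 = -7
  a_3 = 4·-7 + -3·-4 = -16
  a_4 = 4·-16 + -3·-7 = -43
  a_5 = 4·-43 + -3·-16 = -124
  a_6 = 4·-124 + -3·-43 = -367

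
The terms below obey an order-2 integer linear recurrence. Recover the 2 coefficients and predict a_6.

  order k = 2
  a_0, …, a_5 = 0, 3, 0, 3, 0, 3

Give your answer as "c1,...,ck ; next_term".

0,1 ; 0

  a_2 = 0·3 + 1·0 = 0
  a_3 = 0·0 + 1·3 = 3
  a_4 = 0·3 + 1·0 = 0
  a_5 = 0·0 + 1·3 = 3
  a_6 = 0·3 + 1·0 = 0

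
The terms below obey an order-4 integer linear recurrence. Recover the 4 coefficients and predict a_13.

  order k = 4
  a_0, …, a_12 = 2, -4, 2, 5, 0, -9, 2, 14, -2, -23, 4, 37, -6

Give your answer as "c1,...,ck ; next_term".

0,-1,0,1 ; -60

  a_4 = 0·5 + -1·2 + 0·-4 + 1·2 = 0
  a_5 = 0·0 + -1·5 + 0·2 + 1·-4 = -9
  a_6 = 0·-9 + -1·0 + 0·5 + 1·2 = 2
  a_7 = 0·2 + -1·-9 + 0·0 + 1·5 = 14
  a_8 = 0·14 + -1·2 + 0·-9 + 1·0 = -2
  a_9 = 0·-2 + -1·14 + 0·2 + 1·-9 = -23
  a_10 = 0·-23 + -1·-2 + 0·14 + 1·2 = 4
  a_11 = 0·4 + -1·-23 + 0·-2 + 1·14 = 37
  a_12 = 0·37 + -1·4 + 0·-23 + 1·-2 = -6
  a_13 = 0·-6 + -1·37 + 0·4 + 1·-23 = -60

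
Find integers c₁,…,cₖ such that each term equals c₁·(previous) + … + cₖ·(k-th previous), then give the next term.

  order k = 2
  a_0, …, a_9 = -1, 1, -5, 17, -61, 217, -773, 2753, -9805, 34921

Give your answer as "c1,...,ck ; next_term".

  a_2 = -3·1 + 2·-1 = -5
  a_3 = -3·-5 + 2·1 = 17
  a_4 = -3·17 + 2·-5 = -61
  a_5 = -3·-61 + 2·17 = 217
  a_6 = -3·217 + 2·-61 = -773
  a_7 = -3·-773 + 2·217 = 2753
  a_8 = -3·2753 + 2·-773 = -9805
  a_9 = -3·-9805 + 2·2753 = 34921
  a_10 = -3·34921 + 2·-9805 = -124373

-3,2 ; -124373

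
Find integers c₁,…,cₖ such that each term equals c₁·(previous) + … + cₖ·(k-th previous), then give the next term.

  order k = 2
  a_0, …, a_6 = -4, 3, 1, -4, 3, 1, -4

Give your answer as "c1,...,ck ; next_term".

-1,-1 ; 3

  a_2 = -1·3 + -1·-4 = 1
  a_3 = -1·1 + -1·3 = -4
  a_4 = -1·-4 + -1·1 = 3
  a_5 = -1·3 + -1·-4 = 1
  a_6 = -1·1 + -1·3 = -4
  a_7 = -1·-4 + -1·1 = 3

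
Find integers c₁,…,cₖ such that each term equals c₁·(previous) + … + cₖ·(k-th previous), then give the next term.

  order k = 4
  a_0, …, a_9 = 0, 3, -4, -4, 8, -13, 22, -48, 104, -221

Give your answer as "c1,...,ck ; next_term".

-2,0,0,1 ; 464

  a_4 = -2·-4 + 0·-4 + 0·3 + 1·0 = 8
  a_5 = -2·8 + 0·-4 + 0·-4 + 1·3 = -13
  a_6 = -2·-13 + 0·8 + 0·-4 + 1·-4 = 22
  a_7 = -2·22 + 0·-13 + 0·8 + 1·-4 = -48
  a_8 = -2·-48 + 0·22 + 0·-13 + 1·8 = 104
  a_9 = -2·104 + 0·-48 + 0·22 + 1·-13 = -221
  a_10 = -2·-221 + 0·104 + 0·-48 + 1·22 = 464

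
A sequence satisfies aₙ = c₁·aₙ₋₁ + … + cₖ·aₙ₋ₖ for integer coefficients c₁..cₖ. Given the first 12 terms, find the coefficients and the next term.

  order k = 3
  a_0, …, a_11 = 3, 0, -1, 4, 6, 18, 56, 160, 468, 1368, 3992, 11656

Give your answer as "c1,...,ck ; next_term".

  a_3 = 2·-1 + 2·0 + 2·3 = 4
  a_4 = 2·4 + 2·-1 + 2·0 = 6
  a_5 = 2·6 + 2·4 + 2·-1 = 18
  a_6 = 2·18 + 2·6 + 2·4 = 56
  a_7 = 2·56 + 2·18 + 2·6 = 160
  a_8 = 2·160 + 2·56 + 2·18 = 468
  a_9 = 2·468 + 2·160 + 2·56 = 1368
  a_10 = 2·1368 + 2·468 + 2·160 = 3992
  a_11 = 2·3992 + 2·1368 + 2·468 = 11656
  a_12 = 2·11656 + 2·3992 + 2·1368 = 34032

2,2,2 ; 34032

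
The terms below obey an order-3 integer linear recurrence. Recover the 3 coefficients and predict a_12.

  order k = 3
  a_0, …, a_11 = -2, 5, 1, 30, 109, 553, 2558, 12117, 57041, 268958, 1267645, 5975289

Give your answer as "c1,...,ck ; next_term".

4,4,-3 ; 28164862

  a_3 = 4·1 + 4·5 + -3·-2 = 30
  a_4 = 4·30 + 4·1 + -3·5 = 109
  a_5 = 4·109 + 4·30 + -3·1 = 553
  a_6 = 4·553 + 4·109 + -3·30 = 2558
  a_7 = 4·2558 + 4·553 + -3·109 = 12117
  a_8 = 4·12117 + 4·2558 + -3·553 = 57041
  a_9 = 4·57041 + 4·12117 + -3·2558 = 268958
  a_10 = 4·268958 + 4·57041 + -3·12117 = 1267645
  a_11 = 4·1267645 + 4·268958 + -3·57041 = 5975289
  a_12 = 4·5975289 + 4·1267645 + -3·268958 = 28164862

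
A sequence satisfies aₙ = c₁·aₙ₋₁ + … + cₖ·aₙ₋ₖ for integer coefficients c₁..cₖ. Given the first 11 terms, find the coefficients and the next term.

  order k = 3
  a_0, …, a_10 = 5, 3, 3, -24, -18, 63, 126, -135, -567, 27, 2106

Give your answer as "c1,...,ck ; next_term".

  a_3 = 0·3 + -3·3 + -3·5 = -24
  a_4 = 0·-24 + -3·3 + -3·3 = -18
  a_5 = 0·-18 + -3·-24 + -3·3 = 63
  a_6 = 0·63 + -3·-18 + -3·-24 = 126
  a_7 = 0·126 + -3·63 + -3·-18 = -135
  a_8 = 0·-135 + -3·126 + -3·63 = -567
  a_9 = 0·-567 + -3·-135 + -3·126 = 27
  a_10 = 0·27 + -3·-567 + -3·-135 = 2106
  a_11 = 0·2106 + -3·27 + -3·-567 = 1620

0,-3,-3 ; 1620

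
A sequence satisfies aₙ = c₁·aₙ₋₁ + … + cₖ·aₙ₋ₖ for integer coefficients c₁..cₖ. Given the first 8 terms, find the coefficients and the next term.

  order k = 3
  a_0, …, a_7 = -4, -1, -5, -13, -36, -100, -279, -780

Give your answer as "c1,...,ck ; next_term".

4,-3,-1 ; -2183

  a_3 = 4·-5 + -3·-1 + -1·-4 = -13
  a_4 = 4·-13 + -3·-5 + -1·-1 = -36
  a_5 = 4·-36 + -3·-13 + -1·-5 = -100
  a_6 = 4·-100 + -3·-36 + -1·-13 = -279
  a_7 = 4·-279 + -3·-100 + -1·-36 = -780
  a_8 = 4·-780 + -3·-279 + -1·-100 = -2183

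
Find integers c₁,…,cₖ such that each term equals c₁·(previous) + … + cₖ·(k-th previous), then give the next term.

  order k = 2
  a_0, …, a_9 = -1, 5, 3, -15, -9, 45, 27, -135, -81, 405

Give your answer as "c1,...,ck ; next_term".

0,-3 ; 243

  a_2 = 0·5 + -3·-1 = 3
  a_3 = 0·3 + -3·5 = -15
  a_4 = 0·-15 + -3·3 = -9
  a_5 = 0·-9 + -3·-15 = 45
  a_6 = 0·45 + -3·-9 = 27
  a_7 = 0·27 + -3·45 = -135
  a_8 = 0·-135 + -3·27 = -81
  a_9 = 0·-81 + -3·-135 = 405
  a_10 = 0·405 + -3·-81 = 243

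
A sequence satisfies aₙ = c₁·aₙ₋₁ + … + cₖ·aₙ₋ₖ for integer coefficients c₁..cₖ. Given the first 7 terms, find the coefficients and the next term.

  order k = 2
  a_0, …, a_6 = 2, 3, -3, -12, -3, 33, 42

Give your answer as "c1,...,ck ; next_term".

1,-3 ; -57

  a_2 = 1·3 + -3·2 = -3
  a_3 = 1·-3 + -3·3 = -12
  a_4 = 1·-12 + -3·-3 = -3
  a_5 = 1·-3 + -3·-12 = 33
  a_6 = 1·33 + -3·-3 = 42
  a_7 = 1·42 + -3·33 = -57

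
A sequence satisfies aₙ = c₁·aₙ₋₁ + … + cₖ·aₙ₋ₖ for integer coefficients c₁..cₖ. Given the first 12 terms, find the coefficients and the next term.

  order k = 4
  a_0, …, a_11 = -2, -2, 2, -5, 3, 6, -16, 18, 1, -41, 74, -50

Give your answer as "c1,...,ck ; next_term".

  a_4 = -1·-5 + -1·2 + 1·-2 + -1·-2 = 3
  a_5 = -1·3 + -1·-5 + 1·2 + -1·-2 = 6
  a_6 = -1·6 + -1·3 + 1·-5 + -1·2 = -16
  a_7 = -1·-16 + -1·6 + 1·3 + -1·-5 = 18
  a_8 = -1·18 + -1·-16 + 1·6 + -1·3 = 1
  a_9 = -1·1 + -1·18 + 1·-16 + -1·6 = -41
  a_10 = -1·-41 + -1·1 + 1·18 + -1·-16 = 74
  a_11 = -1·74 + -1·-41 + 1·1 + -1·18 = -50
  a_12 = -1·-50 + -1·74 + 1·-41 + -1·1 = -66

-1,-1,1,-1 ; -66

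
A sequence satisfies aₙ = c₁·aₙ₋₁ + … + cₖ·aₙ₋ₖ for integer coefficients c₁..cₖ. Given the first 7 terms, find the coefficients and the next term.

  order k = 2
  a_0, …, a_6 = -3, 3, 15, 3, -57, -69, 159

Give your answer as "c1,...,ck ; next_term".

  a_2 = 1·3 + -4·-3 = 15
  a_3 = 1·15 + -4·3 = 3
  a_4 = 1·3 + -4·15 = -57
  a_5 = 1·-57 + -4·3 = -69
  a_6 = 1·-69 + -4·-57 = 159
  a_7 = 1·159 + -4·-69 = 435

1,-4 ; 435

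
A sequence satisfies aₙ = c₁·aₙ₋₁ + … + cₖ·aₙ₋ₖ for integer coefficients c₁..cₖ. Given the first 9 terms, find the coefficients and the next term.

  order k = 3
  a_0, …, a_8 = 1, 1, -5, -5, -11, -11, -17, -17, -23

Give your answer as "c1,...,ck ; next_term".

1,1,-1 ; -23

  a_3 = 1·-5 + 1·1 + -1·1 = -5
  a_4 = 1·-5 + 1·-5 + -1·1 = -11
  a_5 = 1·-11 + 1·-5 + -1·-5 = -11
  a_6 = 1·-11 + 1·-11 + -1·-5 = -17
  a_7 = 1·-17 + 1·-11 + -1·-11 = -17
  a_8 = 1·-17 + 1·-17 + -1·-11 = -23
  a_9 = 1·-23 + 1·-17 + -1·-17 = -23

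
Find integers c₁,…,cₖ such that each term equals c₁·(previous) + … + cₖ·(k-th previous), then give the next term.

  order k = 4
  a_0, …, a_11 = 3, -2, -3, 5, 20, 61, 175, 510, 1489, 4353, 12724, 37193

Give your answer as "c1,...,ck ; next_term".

3,0,-1,1 ; 108715

  a_4 = 3·5 + 0·-3 + -1·-2 + 1·3 = 20
  a_5 = 3·20 + 0·5 + -1·-3 + 1·-2 = 61
  a_6 = 3·61 + 0·20 + -1·5 + 1·-3 = 175
  a_7 = 3·175 + 0·61 + -1·20 + 1·5 = 510
  a_8 = 3·510 + 0·175 + -1·61 + 1·20 = 1489
  a_9 = 3·1489 + 0·510 + -1·175 + 1·61 = 4353
  a_10 = 3·4353 + 0·1489 + -1·510 + 1·175 = 12724
  a_11 = 3·12724 + 0·4353 + -1·1489 + 1·510 = 37193
  a_12 = 3·37193 + 0·12724 + -1·4353 + 1·1489 = 108715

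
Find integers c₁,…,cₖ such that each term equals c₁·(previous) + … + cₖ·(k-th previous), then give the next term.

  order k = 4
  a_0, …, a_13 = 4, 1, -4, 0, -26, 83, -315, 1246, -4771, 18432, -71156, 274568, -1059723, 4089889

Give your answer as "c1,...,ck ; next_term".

-3,3,-2,-3 ; -15784504

  a_4 = -3·0 + 3·-4 + -2·1 + -3·4 = -26
  a_5 = -3·-26 + 3·0 + -2·-4 + -3·1 = 83
  a_6 = -3·83 + 3·-26 + -2·0 + -3·-4 = -315
  a_7 = -3·-315 + 3·83 + -2·-26 + -3·0 = 1246
  a_8 = -3·1246 + 3·-315 + -2·83 + -3·-26 = -4771
  a_9 = -3·-4771 + 3·1246 + -2·-315 + -3·83 = 18432
  a_10 = -3·18432 + 3·-4771 + -2·1246 + -3·-315 = -71156
  a_11 = -3·-71156 + 3·18432 + -2·-4771 + -3·1246 = 274568
  a_12 = -3·274568 + 3·-71156 + -2·18432 + -3·-4771 = -1059723
  a_13 = -3·-1059723 + 3·274568 + -2·-71156 + -3·18432 = 4089889
  a_14 = -3·4089889 + 3·-1059723 + -2·274568 + -3·-71156 = -15784504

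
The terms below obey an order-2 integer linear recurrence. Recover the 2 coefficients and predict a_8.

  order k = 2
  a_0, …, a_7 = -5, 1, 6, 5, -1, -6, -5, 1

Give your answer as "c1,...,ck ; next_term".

1,-1 ; 6

  a_2 = 1·1 + -1·-5 = 6
  a_3 = 1·6 + -1·1 = 5
  a_4 = 1·5 + -1·6 = -1
  a_5 = 1·-1 + -1·5 = -6
  a_6 = 1·-6 + -1·-1 = -5
  a_7 = 1·-5 + -1·-6 = 1
  a_8 = 1·1 + -1·-5 = 6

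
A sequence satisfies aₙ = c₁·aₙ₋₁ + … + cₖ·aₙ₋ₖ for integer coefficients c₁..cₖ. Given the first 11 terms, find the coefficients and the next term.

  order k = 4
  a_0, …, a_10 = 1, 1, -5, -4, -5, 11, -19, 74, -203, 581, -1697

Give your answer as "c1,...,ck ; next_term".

  a_4 = -2·-4 + 2·-5 + -2·1 + -1·1 = -5
  a_5 = -2·-5 + 2·-4 + -2·-5 + -1·1 = 11
  a_6 = -2·11 + 2·-5 + -2·-4 + -1·-5 = -19
  a_7 = -2·-19 + 2·11 + -2·-5 + -1·-4 = 74
  a_8 = -2·74 + 2·-19 + -2·11 + -1·-5 = -203
  a_9 = -2·-203 + 2·74 + -2·-19 + -1·11 = 581
  a_10 = -2·581 + 2·-203 + -2·74 + -1·-19 = -1697
  a_11 = -2·-1697 + 2·581 + -2·-203 + -1·74 = 4888

-2,2,-2,-1 ; 4888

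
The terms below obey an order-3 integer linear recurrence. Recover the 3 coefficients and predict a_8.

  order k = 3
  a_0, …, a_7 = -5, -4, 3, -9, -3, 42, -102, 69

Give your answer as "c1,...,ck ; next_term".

  a_3 = -2·3 + -3·-4 + 3·-5 = -9
  a_4 = -2·-9 + -3·3 + 3·-4 = -3
  a_5 = -2·-3 + -3·-9 + 3·3 = 42
  a_6 = -2·42 + -3·-3 + 3·-9 = -102
  a_7 = -2·-102 + -3·42 + 3·-3 = 69
  a_8 = -2·69 + -3·-102 + 3·42 = 294

-2,-3,3 ; 294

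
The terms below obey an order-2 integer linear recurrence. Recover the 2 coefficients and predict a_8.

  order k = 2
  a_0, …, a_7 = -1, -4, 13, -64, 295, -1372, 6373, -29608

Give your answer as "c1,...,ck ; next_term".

-4,3 ; 137551

  a_2 = -4·-4 + 3·-1 = 13
  a_3 = -4·13 + 3·-4 = -64
  a_4 = -4·-64 + 3·13 = 295
  a_5 = -4·295 + 3·-64 = -1372
  a_6 = -4·-1372 + 3·295 = 6373
  a_7 = -4·6373 + 3·-1372 = -29608
  a_8 = -4·-29608 + 3·6373 = 137551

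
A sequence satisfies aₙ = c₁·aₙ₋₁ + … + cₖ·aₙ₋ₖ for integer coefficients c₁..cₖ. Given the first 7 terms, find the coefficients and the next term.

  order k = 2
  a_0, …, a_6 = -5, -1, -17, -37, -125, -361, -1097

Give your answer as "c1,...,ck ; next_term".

2,3 ; -3277

  a_2 = 2·-1 + 3·-5 = -17
  a_3 = 2·-17 + 3·-1 = -37
  a_4 = 2·-37 + 3·-17 = -125
  a_5 = 2·-125 + 3·-37 = -361
  a_6 = 2·-361 + 3·-125 = -1097
  a_7 = 2·-1097 + 3·-361 = -3277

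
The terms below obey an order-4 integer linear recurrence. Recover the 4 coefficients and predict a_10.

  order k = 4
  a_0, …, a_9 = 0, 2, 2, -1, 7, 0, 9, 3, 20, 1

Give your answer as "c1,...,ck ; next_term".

  a_4 = -1·-1 + 1·2 + 2·2 + 2·0 = 7
  a_5 = -1·7 + 1·-1 + 2·2 + 2·2 = 0
  a_6 = -1·0 + 1·7 + 2·-1 + 2·2 = 9
  a_7 = -1·9 + 1·0 + 2·7 + 2·-1 = 3
  a_8 = -1·3 + 1·9 + 2·0 + 2·7 = 20
  a_9 = -1·20 + 1·3 + 2·9 + 2·0 = 1
  a_10 = -1·1 + 1·20 + 2·3 + 2·9 = 43

-1,1,2,2 ; 43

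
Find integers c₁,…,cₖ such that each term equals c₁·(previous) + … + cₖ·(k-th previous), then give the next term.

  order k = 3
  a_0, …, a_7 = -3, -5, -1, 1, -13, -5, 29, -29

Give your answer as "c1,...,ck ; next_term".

  a_3 = 0·-1 + -2·-5 + 3·-3 = 1
  a_4 = 0·1 + -2·-1 + 3·-5 = -13
  a_5 = 0·-13 + -2·1 + 3·-1 = -5
  a_6 = 0·-5 + -2·-13 + 3·1 = 29
  a_7 = 0·29 + -2·-5 + 3·-13 = -29
  a_8 = 0·-29 + -2·29 + 3·-5 = -73

0,-2,3 ; -73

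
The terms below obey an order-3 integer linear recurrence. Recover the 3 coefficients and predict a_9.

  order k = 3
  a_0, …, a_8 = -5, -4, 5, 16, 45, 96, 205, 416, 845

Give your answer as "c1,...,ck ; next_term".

2,1,-2 ; 1696

  a_3 = 2·5 + 1·-4 + -2·-5 = 16
  a_4 = 2·16 + 1·5 + -2·-4 = 45
  a_5 = 2·45 + 1·16 + -2·5 = 96
  a_6 = 2·96 + 1·45 + -2·16 = 205
  a_7 = 2·205 + 1·96 + -2·45 = 416
  a_8 = 2·416 + 1·205 + -2·96 = 845
  a_9 = 2·845 + 1·416 + -2·205 = 1696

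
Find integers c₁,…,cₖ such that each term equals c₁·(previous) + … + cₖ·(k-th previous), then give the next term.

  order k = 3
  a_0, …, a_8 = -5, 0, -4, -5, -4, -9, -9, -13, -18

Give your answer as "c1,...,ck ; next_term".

0,1,1 ; -22

  a_3 = 0·-4 + 1·0 + 1·-5 = -5
  a_4 = 0·-5 + 1·-4 + 1·0 = -4
  a_5 = 0·-4 + 1·-5 + 1·-4 = -9
  a_6 = 0·-9 + 1·-4 + 1·-5 = -9
  a_7 = 0·-9 + 1·-9 + 1·-4 = -13
  a_8 = 0·-13 + 1·-9 + 1·-9 = -18
  a_9 = 0·-18 + 1·-13 + 1·-9 = -22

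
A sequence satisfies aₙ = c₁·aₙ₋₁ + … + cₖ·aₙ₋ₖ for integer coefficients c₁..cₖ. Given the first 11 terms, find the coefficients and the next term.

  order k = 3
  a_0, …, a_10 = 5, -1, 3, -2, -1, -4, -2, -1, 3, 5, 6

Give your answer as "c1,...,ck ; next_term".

  a_3 = 1·3 + 0·-1 + -1·5 = -2
  a_4 = 1·-2 + 0·3 + -1·-1 = -1
  a_5 = 1·-1 + 0·-2 + -1·3 = -4
  a_6 = 1·-4 + 0·-1 + -1·-2 = -2
  a_7 = 1·-2 + 0·-4 + -1·-1 = -1
  a_8 = 1·-1 + 0·-2 + -1·-4 = 3
  a_9 = 1·3 + 0·-1 + -1·-2 = 5
  a_10 = 1·5 + 0·3 + -1·-1 = 6
  a_11 = 1·6 + 0·5 + -1·3 = 3

1,0,-1 ; 3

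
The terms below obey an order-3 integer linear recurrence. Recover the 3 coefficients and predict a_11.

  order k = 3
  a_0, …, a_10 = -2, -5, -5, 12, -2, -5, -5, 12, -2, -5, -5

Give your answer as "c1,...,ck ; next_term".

  a_3 = -1·-5 + -1·-5 + -1·-2 = 12
  a_4 = -1·12 + -1·-5 + -1·-5 = -2
  a_5 = -1·-2 + -1·12 + -1·-5 = -5
  a_6 = -1·-5 + -1·-2 + -1·12 = -5
  a_7 = -1·-5 + -1·-5 + -1·-2 = 12
  a_8 = -1·12 + -1·-5 + -1·-5 = -2
  a_9 = -1·-2 + -1·12 + -1·-5 = -5
  a_10 = -1·-5 + -1·-2 + -1·12 = -5
  a_11 = -1·-5 + -1·-5 + -1·-2 = 12

-1,-1,-1 ; 12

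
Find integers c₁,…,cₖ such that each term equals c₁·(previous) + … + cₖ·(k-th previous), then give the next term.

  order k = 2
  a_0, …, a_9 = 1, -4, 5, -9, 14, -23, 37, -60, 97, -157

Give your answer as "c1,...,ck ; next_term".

  a_2 = -1·-4 + 1·1 = 5
  a_3 = -1·5 + 1·-4 = -9
  a_4 = -1·-9 + 1·5 = 14
  a_5 = -1·14 + 1·-9 = -23
  a_6 = -1·-23 + 1·14 = 37
  a_7 = -1·37 + 1·-23 = -60
  a_8 = -1·-60 + 1·37 = 97
  a_9 = -1·97 + 1·-60 = -157
  a_10 = -1·-157 + 1·97 = 254

-1,1 ; 254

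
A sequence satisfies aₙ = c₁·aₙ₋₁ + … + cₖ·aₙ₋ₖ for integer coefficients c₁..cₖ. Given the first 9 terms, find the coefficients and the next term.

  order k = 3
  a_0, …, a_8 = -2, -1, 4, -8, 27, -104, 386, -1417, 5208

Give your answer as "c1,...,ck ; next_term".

-4,-2,-3 ; -19156

  a_3 = -4·4 + -2·-1 + -3·-2 = -8
  a_4 = -4·-8 + -2·4 + -3·-1 = 27
  a_5 = -4·27 + -2·-8 + -3·4 = -104
  a_6 = -4·-104 + -2·27 + -3·-8 = 386
  a_7 = -4·386 + -2·-104 + -3·27 = -1417
  a_8 = -4·-1417 + -2·386 + -3·-104 = 5208
  a_9 = -4·5208 + -2·-1417 + -3·386 = -19156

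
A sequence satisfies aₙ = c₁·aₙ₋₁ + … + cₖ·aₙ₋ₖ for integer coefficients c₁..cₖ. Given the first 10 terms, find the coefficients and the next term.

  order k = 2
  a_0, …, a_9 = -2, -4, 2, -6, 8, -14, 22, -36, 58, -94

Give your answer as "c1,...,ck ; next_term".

  a_2 = -1·-4 + 1·-2 = 2
  a_3 = -1·2 + 1·-4 = -6
  a_4 = -1·-6 + 1·2 = 8
  a_5 = -1·8 + 1·-6 = -14
  a_6 = -1·-14 + 1·8 = 22
  a_7 = -1·22 + 1·-14 = -36
  a_8 = -1·-36 + 1·22 = 58
  a_9 = -1·58 + 1·-36 = -94
  a_10 = -1·-94 + 1·58 = 152

-1,1 ; 152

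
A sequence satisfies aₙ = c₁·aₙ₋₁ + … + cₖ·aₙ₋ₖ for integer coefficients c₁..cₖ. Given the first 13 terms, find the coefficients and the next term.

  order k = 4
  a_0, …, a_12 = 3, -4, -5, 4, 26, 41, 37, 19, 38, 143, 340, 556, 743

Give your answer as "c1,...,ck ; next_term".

  a_4 = 2·4 + -1·-5 + -1·-4 + 3·3 = 26
  a_5 = 2·26 + -1·4 + -1·-5 + 3·-4 = 41
  a_6 = 2·41 + -1·26 + -1·4 + 3·-5 = 37
  a_7 = 2·37 + -1·41 + -1·26 + 3·4 = 19
  a_8 = 2·19 + -1·37 + -1·41 + 3·26 = 38
  a_9 = 2·38 + -1·19 + -1·37 + 3·41 = 143
  a_10 = 2·143 + -1·38 + -1·19 + 3·37 = 340
  a_11 = 2·340 + -1·143 + -1·38 + 3·19 = 556
  a_12 = 2·556 + -1·340 + -1·143 + 3·38 = 743
  a_13 = 2·743 + -1·556 + -1·340 + 3·143 = 1019

2,-1,-1,3 ; 1019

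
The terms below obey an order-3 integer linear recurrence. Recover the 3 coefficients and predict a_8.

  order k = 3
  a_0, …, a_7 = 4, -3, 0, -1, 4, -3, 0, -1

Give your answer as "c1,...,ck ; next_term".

-1,-1,-1 ; 4

  a_3 = -1·0 + -1·-3 + -1·4 = -1
  a_4 = -1·-1 + -1·0 + -1·-3 = 4
  a_5 = -1·4 + -1·-1 + -1·0 = -3
  a_6 = -1·-3 + -1·4 + -1·-1 = 0
  a_7 = -1·0 + -1·-3 + -1·4 = -1
  a_8 = -1·-1 + -1·0 + -1·-3 = 4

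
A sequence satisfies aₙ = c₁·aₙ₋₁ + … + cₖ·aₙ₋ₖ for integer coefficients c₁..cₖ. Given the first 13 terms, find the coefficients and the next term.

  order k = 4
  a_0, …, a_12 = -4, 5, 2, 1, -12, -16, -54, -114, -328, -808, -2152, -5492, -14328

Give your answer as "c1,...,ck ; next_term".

  a_4 = 2·1 + 2·2 + -2·5 + 2·-4 = -12
  a_5 = 2·-12 + 2·1 + -2·2 + 2·5 = -16
  a_6 = 2·-16 + 2·-12 + -2·1 + 2·2 = -54
  a_7 = 2·-54 + 2·-16 + -2·-12 + 2·1 = -114
  a_8 = 2·-114 + 2·-54 + -2·-16 + 2·-12 = -328
  a_9 = 2·-328 + 2·-114 + -2·-54 + 2·-16 = -808
  a_10 = 2·-808 + 2·-328 + -2·-114 + 2·-54 = -2152
  a_11 = 2·-2152 + 2·-808 + -2·-328 + 2·-114 = -5492
  a_12 = 2·-5492 + 2·-2152 + -2·-808 + 2·-328 = -14328
  a_13 = 2·-14328 + 2·-5492 + -2·-2152 + 2·-808 = -36952

2,2,-2,2 ; -36952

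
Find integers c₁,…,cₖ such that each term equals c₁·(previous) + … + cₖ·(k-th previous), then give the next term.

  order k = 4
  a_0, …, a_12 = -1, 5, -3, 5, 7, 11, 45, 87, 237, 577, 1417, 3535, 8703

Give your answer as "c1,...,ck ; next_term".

1,3,2,-1 ; 21565

  a_4 = 1·5 + 3·-3 + 2·5 + -1·-1 = 7
  a_5 = 1·7 + 3·5 + 2·-3 + -1·5 = 11
  a_6 = 1·11 + 3·7 + 2·5 + -1·-3 = 45
  a_7 = 1·45 + 3·11 + 2·7 + -1·5 = 87
  a_8 = 1·87 + 3·45 + 2·11 + -1·7 = 237
  a_9 = 1·237 + 3·87 + 2·45 + -1·11 = 577
  a_10 = 1·577 + 3·237 + 2·87 + -1·45 = 1417
  a_11 = 1·1417 + 3·577 + 2·237 + -1·87 = 3535
  a_12 = 1·3535 + 3·1417 + 2·577 + -1·237 = 8703
  a_13 = 1·8703 + 3·3535 + 2·1417 + -1·577 = 21565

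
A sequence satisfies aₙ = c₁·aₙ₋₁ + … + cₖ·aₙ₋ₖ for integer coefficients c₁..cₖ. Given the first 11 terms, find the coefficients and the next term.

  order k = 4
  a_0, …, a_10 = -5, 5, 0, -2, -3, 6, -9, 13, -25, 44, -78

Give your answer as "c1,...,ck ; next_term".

-1,1,0,1 ; 135

  a_4 = -1·-2 + 1·0 + 0·5 + 1·-5 = -3
  a_5 = -1·-3 + 1·-2 + 0·0 + 1·5 = 6
  a_6 = -1·6 + 1·-3 + 0·-2 + 1·0 = -9
  a_7 = -1·-9 + 1·6 + 0·-3 + 1·-2 = 13
  a_8 = -1·13 + 1·-9 + 0·6 + 1·-3 = -25
  a_9 = -1·-25 + 1·13 + 0·-9 + 1·6 = 44
  a_10 = -1·44 + 1·-25 + 0·13 + 1·-9 = -78
  a_11 = -1·-78 + 1·44 + 0·-25 + 1·13 = 135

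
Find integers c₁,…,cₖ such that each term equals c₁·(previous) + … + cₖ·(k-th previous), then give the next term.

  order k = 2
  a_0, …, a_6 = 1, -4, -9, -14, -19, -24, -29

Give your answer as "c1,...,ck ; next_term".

2,-1 ; -34

  a_2 = 2·-4 + -1·1 = -9
  a_3 = 2·-9 + -1·-4 = -14
  a_4 = 2·-14 + -1·-9 = -19
  a_5 = 2·-19 + -1·-14 = -24
  a_6 = 2·-24 + -1·-19 = -29
  a_7 = 2·-29 + -1·-24 = -34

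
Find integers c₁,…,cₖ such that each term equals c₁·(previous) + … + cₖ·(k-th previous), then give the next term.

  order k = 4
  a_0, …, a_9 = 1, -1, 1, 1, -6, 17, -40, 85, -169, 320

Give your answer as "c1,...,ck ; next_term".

-3,-2,0,-1 ; -582

  a_4 = -3·1 + -2·1 + 0·-1 + -1·1 = -6
  a_5 = -3·-6 + -2·1 + 0·1 + -1·-1 = 17
  a_6 = -3·17 + -2·-6 + 0·1 + -1·1 = -40
  a_7 = -3·-40 + -2·17 + 0·-6 + -1·1 = 85
  a_8 = -3·85 + -2·-40 + 0·17 + -1·-6 = -169
  a_9 = -3·-169 + -2·85 + 0·-40 + -1·17 = 320
  a_10 = -3·320 + -2·-169 + 0·85 + -1·-40 = -582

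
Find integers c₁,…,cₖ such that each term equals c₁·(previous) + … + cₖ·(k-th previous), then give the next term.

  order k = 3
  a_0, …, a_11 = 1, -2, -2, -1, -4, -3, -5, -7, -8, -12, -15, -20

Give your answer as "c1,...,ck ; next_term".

0,1,1 ; -27

  a_3 = 0·-2 + 1·-2 + 1·1 = -1
  a_4 = 0·-1 + 1·-2 + 1·-2 = -4
  a_5 = 0·-4 + 1·-1 + 1·-2 = -3
  a_6 = 0·-3 + 1·-4 + 1·-1 = -5
  a_7 = 0·-5 + 1·-3 + 1·-4 = -7
  a_8 = 0·-7 + 1·-5 + 1·-3 = -8
  a_9 = 0·-8 + 1·-7 + 1·-5 = -12
  a_10 = 0·-12 + 1·-8 + 1·-7 = -15
  a_11 = 0·-15 + 1·-12 + 1·-8 = -20
  a_12 = 0·-20 + 1·-15 + 1·-12 = -27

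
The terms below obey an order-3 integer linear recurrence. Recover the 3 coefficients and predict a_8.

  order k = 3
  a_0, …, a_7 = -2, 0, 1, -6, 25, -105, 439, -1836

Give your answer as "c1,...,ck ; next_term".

  a_3 = -4·1 + 1·0 + 1·-2 = -6
  a_4 = -4·-6 + 1·1 + 1·0 = 25
  a_5 = -4·25 + 1·-6 + 1·1 = -105
  a_6 = -4·-105 + 1·25 + 1·-6 = 439
  a_7 = -4·439 + 1·-105 + 1·25 = -1836
  a_8 = -4·-1836 + 1·439 + 1·-105 = 7678

-4,1,1 ; 7678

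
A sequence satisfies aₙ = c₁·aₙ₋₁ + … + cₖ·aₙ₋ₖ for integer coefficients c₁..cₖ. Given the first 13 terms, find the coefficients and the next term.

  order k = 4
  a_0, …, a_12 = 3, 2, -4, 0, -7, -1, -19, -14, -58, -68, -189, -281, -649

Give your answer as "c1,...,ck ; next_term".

  a_4 = 1·0 + 2·-4 + -1·2 + 1·3 = -7
  a_5 = 1·-7 + 2·0 + -1·-4 + 1·2 = -1
  a_6 = 1·-1 + 2·-7 + -1·0 + 1·-4 = -19
  a_7 = 1·-19 + 2·-1 + -1·-7 + 1·0 = -14
  a_8 = 1·-14 + 2·-19 + -1·-1 + 1·-7 = -58
  a_9 = 1·-58 + 2·-14 + -1·-19 + 1·-1 = -68
  a_10 = 1·-68 + 2·-58 + -1·-14 + 1·-19 = -189
  a_11 = 1·-189 + 2·-68 + -1·-58 + 1·-14 = -281
  a_12 = 1·-281 + 2·-189 + -1·-68 + 1·-58 = -649
  a_13 = 1·-649 + 2·-281 + -1·-189 + 1·-68 = -1090

1,2,-1,1 ; -1090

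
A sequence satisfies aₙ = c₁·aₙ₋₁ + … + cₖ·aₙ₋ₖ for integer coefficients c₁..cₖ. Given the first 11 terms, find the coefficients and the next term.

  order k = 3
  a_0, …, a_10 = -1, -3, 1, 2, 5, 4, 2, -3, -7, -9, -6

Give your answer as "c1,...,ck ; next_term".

1,0,-1 ; 1

  a_3 = 1·1 + 0·-3 + -1·-1 = 2
  a_4 = 1·2 + 0·1 + -1·-3 = 5
  a_5 = 1·5 + 0·2 + -1·1 = 4
  a_6 = 1·4 + 0·5 + -1·2 = 2
  a_7 = 1·2 + 0·4 + -1·5 = -3
  a_8 = 1·-3 + 0·2 + -1·4 = -7
  a_9 = 1·-7 + 0·-3 + -1·2 = -9
  a_10 = 1·-9 + 0·-7 + -1·-3 = -6
  a_11 = 1·-6 + 0·-9 + -1·-7 = 1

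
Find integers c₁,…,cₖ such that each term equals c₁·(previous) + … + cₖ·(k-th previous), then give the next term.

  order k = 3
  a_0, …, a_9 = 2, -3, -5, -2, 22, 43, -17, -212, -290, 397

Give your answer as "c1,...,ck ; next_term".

1,-3,-3 ; 1903

  a_3 = 1·-5 + -3·-3 + -3·2 = -2
  a_4 = 1·-2 + -3·-5 + -3·-3 = 22
  a_5 = 1·22 + -3·-2 + -3·-5 = 43
  a_6 = 1·43 + -3·22 + -3·-2 = -17
  a_7 = 1·-17 + -3·43 + -3·22 = -212
  a_8 = 1·-212 + -3·-17 + -3·43 = -290
  a_9 = 1·-290 + -3·-212 + -3·-17 = 397
  a_10 = 1·397 + -3·-290 + -3·-212 = 1903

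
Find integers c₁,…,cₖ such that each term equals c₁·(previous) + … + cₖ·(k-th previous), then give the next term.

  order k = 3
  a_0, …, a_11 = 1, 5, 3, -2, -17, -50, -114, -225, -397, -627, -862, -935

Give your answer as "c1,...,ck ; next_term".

3,-2,-1 ; -454

  a_3 = 3·3 + -2·5 + -1·1 = -2
  a_4 = 3·-2 + -2·3 + -1·5 = -17
  a_5 = 3·-17 + -2·-2 + -1·3 = -50
  a_6 = 3·-50 + -2·-17 + -1·-2 = -114
  a_7 = 3·-114 + -2·-50 + -1·-17 = -225
  a_8 = 3·-225 + -2·-114 + -1·-50 = -397
  a_9 = 3·-397 + -2·-225 + -1·-114 = -627
  a_10 = 3·-627 + -2·-397 + -1·-225 = -862
  a_11 = 3·-862 + -2·-627 + -1·-397 = -935
  a_12 = 3·-935 + -2·-862 + -1·-627 = -454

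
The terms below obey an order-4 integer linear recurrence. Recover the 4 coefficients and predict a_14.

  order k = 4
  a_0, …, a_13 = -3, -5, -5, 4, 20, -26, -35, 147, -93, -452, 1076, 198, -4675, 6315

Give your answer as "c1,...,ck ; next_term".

-1,-4,1,-3 ; 9355

  a_4 = -1·4 + -4·-5 + 1·-5 + -3·-3 = 20
  a_5 = -1·20 + -4·4 + 1·-5 + -3·-5 = -26
  a_6 = -1·-26 + -4·20 + 1·4 + -3·-5 = -35
  a_7 = -1·-35 + -4·-26 + 1·20 + -3·4 = 147
  a_8 = -1·147 + -4·-35 + 1·-26 + -3·20 = -93
  a_9 = -1·-93 + -4·147 + 1·-35 + -3·-26 = -452
  a_10 = -1·-452 + -4·-93 + 1·147 + -3·-35 = 1076
  a_11 = -1·1076 + -4·-452 + 1·-93 + -3·147 = 198
  a_12 = -1·198 + -4·1076 + 1·-452 + -3·-93 = -4675
  a_13 = -1·-4675 + -4·198 + 1·1076 + -3·-452 = 6315
  a_14 = -1·6315 + -4·-4675 + 1·198 + -3·1076 = 9355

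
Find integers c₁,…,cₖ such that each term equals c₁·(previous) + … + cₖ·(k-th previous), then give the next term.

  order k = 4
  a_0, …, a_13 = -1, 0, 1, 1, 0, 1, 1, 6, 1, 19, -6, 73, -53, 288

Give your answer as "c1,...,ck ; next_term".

  a_4 = 0·1 + 3·1 + -2·0 + 3·-1 = 0
  a_5 = 0·0 + 3·1 + -2·1 + 3·0 = 1
  a_6 = 0·1 + 3·0 + -2·1 + 3·1 = 1
  a_7 = 0·1 + 3·1 + -2·0 + 3·1 = 6
  a_8 = 0·6 + 3·1 + -2·1 + 3·0 = 1
  a_9 = 0·1 + 3·6 + -2·1 + 3·1 = 19
  a_10 = 0·19 + 3·1 + -2·6 + 3·1 = -6
  a_11 = 0·-6 + 3·19 + -2·1 + 3·6 = 73
  a_12 = 0·73 + 3·-6 + -2·19 + 3·1 = -53
  a_13 = 0·-53 + 3·73 + -2·-6 + 3·19 = 288
  a_14 = 0·288 + 3·-53 + -2·73 + 3·-6 = -323

0,3,-2,3 ; -323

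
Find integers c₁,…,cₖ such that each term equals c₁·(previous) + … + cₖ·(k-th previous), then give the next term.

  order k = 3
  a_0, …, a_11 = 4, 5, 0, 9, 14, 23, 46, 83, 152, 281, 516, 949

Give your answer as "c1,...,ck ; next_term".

  a_3 = 1·0 + 1·5 + 1·4 = 9
  a_4 = 1·9 + 1·0 + 1·5 = 14
  a_5 = 1·14 + 1·9 + 1·0 = 23
  a_6 = 1·23 + 1·14 + 1·9 = 46
  a_7 = 1·46 + 1·23 + 1·14 = 83
  a_8 = 1·83 + 1·46 + 1·23 = 152
  a_9 = 1·152 + 1·83 + 1·46 = 281
  a_10 = 1·281 + 1·152 + 1·83 = 516
  a_11 = 1·516 + 1·281 + 1·152 = 949
  a_12 = 1·949 + 1·516 + 1·281 = 1746

1,1,1 ; 1746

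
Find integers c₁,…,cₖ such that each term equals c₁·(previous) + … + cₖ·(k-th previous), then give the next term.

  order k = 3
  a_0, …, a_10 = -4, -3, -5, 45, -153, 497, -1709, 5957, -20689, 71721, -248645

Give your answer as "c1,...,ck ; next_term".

  a_3 = -4·-5 + -3·-3 + -4·-4 = 45
  a_4 = -4·45 + -3·-5 + -4·-3 = -153
  a_5 = -4·-153 + -3·45 + -4·-5 = 497
  a_6 = -4·497 + -3·-153 + -4·45 = -1709
  a_7 = -4·-1709 + -3·497 + -4·-153 = 5957
  a_8 = -4·5957 + -3·-1709 + -4·497 = -20689
  a_9 = -4·-20689 + -3·5957 + -4·-1709 = 71721
  a_10 = -4·71721 + -3·-20689 + -4·5957 = -248645
  a_11 = -4·-248645 + -3·71721 + -4·-20689 = 862173

-4,-3,-4 ; 862173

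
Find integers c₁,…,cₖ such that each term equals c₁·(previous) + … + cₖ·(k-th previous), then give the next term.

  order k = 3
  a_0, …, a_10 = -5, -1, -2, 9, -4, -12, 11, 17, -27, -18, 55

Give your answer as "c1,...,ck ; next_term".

  a_3 = -1·-2 + -2·-1 + -1·-5 = 9
  a_4 = -1·9 + -2·-2 + -1·-1 = -4
  a_5 = -1·-4 + -2·9 + -1·-2 = -12
  a_6 = -1·-12 + -2·-4 + -1·9 = 11
  a_7 = -1·11 + -2·-12 + -1·-4 = 17
  a_8 = -1·17 + -2·11 + -1·-12 = -27
  a_9 = -1·-27 + -2·17 + -1·11 = -18
  a_10 = -1·-18 + -2·-27 + -1·17 = 55
  a_11 = -1·55 + -2·-18 + -1·-27 = 8

-1,-2,-1 ; 8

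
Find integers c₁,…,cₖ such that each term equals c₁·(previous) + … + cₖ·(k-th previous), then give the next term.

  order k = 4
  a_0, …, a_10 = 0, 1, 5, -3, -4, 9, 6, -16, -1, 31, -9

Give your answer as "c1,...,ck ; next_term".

0,-1,1,1 ; -48

  a_4 = 0·-3 + -1·5 + 1·1 + 1·0 = -4
  a_5 = 0·-4 + -1·-3 + 1·5 + 1·1 = 9
  a_6 = 0·9 + -1·-4 + 1·-3 + 1·5 = 6
  a_7 = 0·6 + -1·9 + 1·-4 + 1·-3 = -16
  a_8 = 0·-16 + -1·6 + 1·9 + 1·-4 = -1
  a_9 = 0·-1 + -1·-16 + 1·6 + 1·9 = 31
  a_10 = 0·31 + -1·-1 + 1·-16 + 1·6 = -9
  a_11 = 0·-9 + -1·31 + 1·-1 + 1·-16 = -48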